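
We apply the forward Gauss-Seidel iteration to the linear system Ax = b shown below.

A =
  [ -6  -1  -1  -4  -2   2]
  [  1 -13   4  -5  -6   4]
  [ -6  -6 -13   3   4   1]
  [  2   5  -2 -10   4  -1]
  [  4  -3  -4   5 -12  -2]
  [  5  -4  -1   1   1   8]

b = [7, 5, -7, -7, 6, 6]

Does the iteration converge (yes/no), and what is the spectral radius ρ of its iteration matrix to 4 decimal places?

Write A = D+L+U with D = diag(-6, -13, -13, -10, -12, 8).
Gauss-Seidel: T = -(D+L)⁻¹U, row 0 first, T[0,3] = -(-4)/(-6) = -0.6667; later rows by forward substitution.
  T[0,:] = [+0.0000 -0.1667 -0.1667 -0.6667 -0.3333 +0.3333]
  T[1,:] = [+0.0000 -0.0128 +0.2949 -0.4359 -0.4872 +0.3333]
  T[2,:] = [+0.0000 +0.0828 -0.0592 +0.7396 +0.6864 -0.2308]
  T[3,:] = [+0.0000 -0.0563 +0.1259 -0.4992 -0.0475 +0.1795]
  T[4,:] = [+0.0000 -0.1034 -0.0571 -0.5678 -0.2379 +0.0128]
  T[5,:] = [+0.0000 +0.1281 +0.2356 +0.4246 +0.0862 -0.0946]
|roots of det(T-λI)|: 0.9303, 0.2860, 0.2860, 0.2002, 0.0324, 0.0000.
ρ = 0.9303; 0.9303 < 1 ⇒ converges.

yes, ρ = 0.9303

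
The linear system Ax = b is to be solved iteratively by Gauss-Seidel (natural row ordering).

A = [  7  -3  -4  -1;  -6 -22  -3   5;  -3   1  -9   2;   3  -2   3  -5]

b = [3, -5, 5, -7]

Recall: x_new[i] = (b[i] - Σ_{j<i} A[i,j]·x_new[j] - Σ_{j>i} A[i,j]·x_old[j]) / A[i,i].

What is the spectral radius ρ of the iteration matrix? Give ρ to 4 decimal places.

Let D = diag(7, -22, -9, -5); L, U the strict triangles.
Gauss-Seidel: T = -(D+L)⁻¹U, row 0 first, T[0,2] = -(-4)/(7) = +0.5714; later rows by forward substitution.
  T[0,:] = [+0.0000 +0.4286 +0.5714 +0.1429]
  T[1,:] = [+0.0000 -0.1169 -0.2922 +0.1883]
  T[2,:] = [+0.0000 -0.1558 -0.2229 +0.1955]
  T[3,:] = [+0.0000 +0.2104 +0.3260 +0.1277]
|roots of det(T-λI)|: 0.5440, 0.2809, 0.0510, 0.0000.
ρ(T) = max|λ| = 0.5440; 0.5440 < 1: convergent.

0.5440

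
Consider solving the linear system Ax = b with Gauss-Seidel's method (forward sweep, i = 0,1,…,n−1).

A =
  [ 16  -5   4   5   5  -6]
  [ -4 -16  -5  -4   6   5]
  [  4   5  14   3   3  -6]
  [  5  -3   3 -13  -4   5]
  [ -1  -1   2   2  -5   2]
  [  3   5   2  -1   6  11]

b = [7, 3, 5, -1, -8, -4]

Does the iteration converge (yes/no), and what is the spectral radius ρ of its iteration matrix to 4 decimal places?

yes, ρ = 0.8499

Let D = diag(16, -16, 14, -13, -5, 11); L, U the strict triangles.
Gauss-Seidel: T = -(D+L)⁻¹U, row 0 first, T[0,5] = -(-6)/(16) = +0.3750; later rows by forward substitution.
  T[0,:] = [+0.0000 +0.3125 -0.2500 -0.3125 -0.3125 +0.3750]
  T[1,:] = [+0.0000 -0.0781 -0.2500 -0.1719 +0.4531 +0.2188]
  T[2,:] = [+0.0000 -0.0614 +0.1607 -0.0636 -0.2868 +0.2433]
  T[3,:] = [+0.0000 +0.1241 -0.0014 -0.0952 -0.5986 +0.5345]
  T[4,:] = [+0.0000 -0.0218 +0.1637 +0.0333 -0.3823 +0.5924]
  T[5,:] = [+0.0000 -0.0154 +0.0632 +0.1481 +0.0855 -0.5205]
eigenvalue magnitudes: 0.8499, 0.3085, 0.3085, 0.1406, 0.0618, 0.0000.
ρ(T) = max|λ| = 0.8499; 0.8499 < 1: convergent.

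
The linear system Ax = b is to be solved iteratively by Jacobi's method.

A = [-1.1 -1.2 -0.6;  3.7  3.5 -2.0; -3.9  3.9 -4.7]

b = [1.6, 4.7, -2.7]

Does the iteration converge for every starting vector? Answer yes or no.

no

Write A = D+L+U with D = diag(-1.1, 3.5, -4.7).
T_J = -D⁻¹(L+U): T[1,2] = -(-2)/(3.5) = +0.5714; T[1,1] = 0.
  T[0,:] = [+0.0000, -1.0909, -0.5455]
  T[1,:] = [-1.0571, +0.0000, +0.5714]
  T[2,:] = [-0.8298, +0.8298, +0.0000]
moduli |λ_i(T)| = 1.6393, 1.0735, 0.5658.
ρ = 1.6393; 1.6393 > 1 ⇒ diverges.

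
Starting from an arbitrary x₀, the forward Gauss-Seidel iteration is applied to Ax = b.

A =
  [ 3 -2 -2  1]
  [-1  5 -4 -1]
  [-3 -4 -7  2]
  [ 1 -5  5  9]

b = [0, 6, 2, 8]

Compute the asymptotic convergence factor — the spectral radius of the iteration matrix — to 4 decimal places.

A = D + L + U where D = diag(3, 5, -7, 9).
T_GS = -(D+L)⁻¹U: row 0 first, T[0,3] = -(1)/(3) = -0.3333; later rows by forward substitution.
  T[0,:] = [+0.0000  +0.6667  +0.6667  -0.3333]
  T[1,:] = [+0.0000  +0.1333  +0.9333  +0.1333]
  T[2,:] = [+0.0000  -0.3619  -0.8190  +0.3524]
  T[3,:] = [+0.0000  +0.2011  +0.8995  -0.0847]
eigenvalue magnitudes: 0.8597, 0.1403, 0.1403, 0.0000.
ρ = 0.8597; 0.8597 < 1, so it converges for any x₀.

0.8597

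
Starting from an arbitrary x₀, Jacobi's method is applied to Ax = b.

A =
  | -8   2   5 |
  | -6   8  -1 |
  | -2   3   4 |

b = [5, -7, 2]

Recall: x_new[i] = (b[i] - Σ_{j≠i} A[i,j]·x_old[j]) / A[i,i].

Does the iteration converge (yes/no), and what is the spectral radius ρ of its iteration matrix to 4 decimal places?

yes, ρ = 0.8862

Split A = D + L + U, D = diag(-8, 8, 4).
Jacobi T = -D⁻¹(L+U): T[1,2] = -(-1)/(8) = +0.1250; T[1,1] = 0.
  T[0,:] = [+0.0000, +0.2500, +0.6250]
  T[1,:] = [+0.7500, +0.0000, +0.1250]
  T[2,:] = [+0.5000, -0.7500, +0.0000]
moduli |λ_i(T)| = 0.8862, 0.6157, 0.6157.
spectral radius ρ = 0.8862; 0.8862 < 1 ⇒ converges.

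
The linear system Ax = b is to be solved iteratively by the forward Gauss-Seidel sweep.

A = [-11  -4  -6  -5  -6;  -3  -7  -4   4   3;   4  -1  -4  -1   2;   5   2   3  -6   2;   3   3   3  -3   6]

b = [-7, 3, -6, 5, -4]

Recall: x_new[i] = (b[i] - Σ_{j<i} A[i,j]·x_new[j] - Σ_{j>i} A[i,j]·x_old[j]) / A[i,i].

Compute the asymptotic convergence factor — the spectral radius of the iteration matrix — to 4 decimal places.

Let D = diag(-11, -7, -4, -6, 6); L, U the strict triangles.
T_GS = -(D+L)⁻¹U: row 0 first, T[0,2] = -(-6)/(-11) = -0.5455; later rows by forward substitution.
  T[0,:] = [+0.0000 -0.3636 -0.5455 -0.4545 -0.5455]
  T[1,:] = [+0.0000 +0.1558 -0.3377 +0.7662 +0.6623]
  T[2,:] = [+0.0000 -0.4026 -0.4610 -0.8961 -0.2110]
  T[3,:] = [+0.0000 -0.4524 -0.7976 -0.5714 -0.0060]
  T[4,:] = [+0.0000 +0.0790 +0.2733 +0.0065 +0.0441]
eigenvalue magnitudes: 1.2482, 0.2074, 0.2074, 0.1613, 0.0000.
spectral radius ρ = 1.2482; 1.2482 > 1: divergent.

1.2482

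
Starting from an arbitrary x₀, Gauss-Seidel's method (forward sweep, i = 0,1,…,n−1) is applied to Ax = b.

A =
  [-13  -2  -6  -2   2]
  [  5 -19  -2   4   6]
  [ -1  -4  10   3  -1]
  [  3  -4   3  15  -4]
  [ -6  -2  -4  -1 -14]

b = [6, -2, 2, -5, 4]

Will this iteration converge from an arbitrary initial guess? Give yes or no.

yes

Split A = D + L + U, D = diag(-13, -19, 10, 15, -14).
Gauss-Seidel: T = -(D+L)⁻¹U, row 0 first, T[0,4] = -(2)/(-13) = +0.1538; later rows by forward substitution.
  T[0,:] = [+0.0000 -0.1538 -0.4615 -0.1538 +0.1538]
  T[1,:] = [+0.0000 -0.0405 -0.2267 +0.1700 +0.3563]
  T[2,:] = [+0.0000 -0.0316 -0.1368 -0.2474 +0.2579]
  T[3,:] = [+0.0000 +0.0263 +0.0592 +0.1256 +0.2793]
  T[4,:] = [+0.0000 +0.0789 +0.2651 +0.1033 -0.2105]
|λ(T)| sorted: 0.5512, 0.1348, 0.1348, 0.0555, 0.0000.
spectral radius ρ = 0.5512; 0.5512 < 1: convergent.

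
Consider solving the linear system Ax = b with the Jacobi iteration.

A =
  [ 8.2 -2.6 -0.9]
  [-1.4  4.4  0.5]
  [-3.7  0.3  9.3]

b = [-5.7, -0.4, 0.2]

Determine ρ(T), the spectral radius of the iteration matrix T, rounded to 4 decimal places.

Split A = D + L + U, D = diag(8.2, 4.4, 9.3).
Jacobi: T = -D⁻¹(L+U), T[0,1] = -(-2.6)/(8.2) = +0.3171; T[0,0] = 0.
  T[0,:] = [+0.0000  +0.3171  +0.1098]
  T[1,:] = [+0.3182  +0.0000  -0.1136]
  T[2,:] = [+0.3978  -0.0323  +0.0000]
|eigenvalues of T|: 0.4292, 0.3148, 0.1144.
ρ(T) = max|λ| = 0.4292; 0.4292 < 1: convergent.

0.4292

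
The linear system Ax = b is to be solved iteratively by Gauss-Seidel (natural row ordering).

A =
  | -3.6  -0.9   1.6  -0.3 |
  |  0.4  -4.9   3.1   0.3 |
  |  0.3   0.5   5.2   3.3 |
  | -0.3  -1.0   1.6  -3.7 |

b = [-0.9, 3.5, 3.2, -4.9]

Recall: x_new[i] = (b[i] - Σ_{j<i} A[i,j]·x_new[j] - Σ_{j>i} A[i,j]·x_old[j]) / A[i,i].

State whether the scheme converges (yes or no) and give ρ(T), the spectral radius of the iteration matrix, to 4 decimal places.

yes, ρ = 0.6364

Split A = D + L + U, D = diag(-3.6, -4.9, 5.2, -3.7).
Gauss-Seidel: T = -(D+L)⁻¹U, row 0 first, T[0,1] = -(-0.9)/(-3.6) = -0.2500; later rows by forward substitution.
  T[0,:] = [+0.0000  -0.2500  +0.4444  -0.0833]
  T[1,:] = [+0.0000  -0.0204  +0.6689  +0.0544]
  T[2,:] = [+0.0000  +0.0164  -0.0900  -0.6350]
  T[3,:] = [+0.0000  +0.0329  -0.2557  -0.2826]
|λ(T)| sorted: 0.6364, 0.1667, 0.0767, 0.0000.
ρ(T) = max|λ| = 0.6364; 0.6364 < 1 ⇒ converges.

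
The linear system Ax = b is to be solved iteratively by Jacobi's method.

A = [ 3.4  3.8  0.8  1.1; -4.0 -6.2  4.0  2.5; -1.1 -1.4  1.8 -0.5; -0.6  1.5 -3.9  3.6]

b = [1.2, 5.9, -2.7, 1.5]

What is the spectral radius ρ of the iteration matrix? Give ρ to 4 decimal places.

Let D = diag(3.4, -6.2, 1.8, 3.6); L, U the strict triangles.
Jacobi T = -D⁻¹(L+U): T[2,0] = -(-1.1)/(1.8) = +0.6111; T[2,2] = 0.
  T[0,:] = [+0.0000, -1.1176, -0.2353, -0.3235]
  T[1,:] = [-0.6452, +0.0000, +0.6452, +0.4032]
  T[2,:] = [+0.6111, +0.7778, +0.0000, +0.2778]
  T[3,:] = [+0.1667, -0.4167, +1.0833, +0.0000]
eigenvalue magnitudes: 1.1315, 0.8664, 0.8664, 0.4082.
spectral radius ρ = 1.1315; 1.1315 > 1: divergent.

1.1315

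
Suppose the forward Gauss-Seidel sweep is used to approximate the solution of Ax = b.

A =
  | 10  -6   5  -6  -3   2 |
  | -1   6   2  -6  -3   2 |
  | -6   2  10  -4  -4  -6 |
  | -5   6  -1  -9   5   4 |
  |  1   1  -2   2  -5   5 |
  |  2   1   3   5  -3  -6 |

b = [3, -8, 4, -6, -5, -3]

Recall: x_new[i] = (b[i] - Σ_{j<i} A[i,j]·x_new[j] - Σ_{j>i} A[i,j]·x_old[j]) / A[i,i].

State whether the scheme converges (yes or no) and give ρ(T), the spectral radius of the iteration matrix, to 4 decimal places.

no, ρ = 1.2092

Let D = diag(10, 6, 10, -9, -5, -6); L, U the strict triangles.
GS T = -(D+L)⁻¹U: row 0 first, T[0,4] = -(-3)/(10) = +0.3000; later rows by forward substitution.
  T[0,:] = [+0.0000  +0.6000  -0.5000  +0.6000  +0.3000  -0.2000]
  T[1,:] = [+0.0000  +0.1000  -0.4167  +1.1000  +0.5500  -0.3667]
  T[2,:] = [+0.0000  +0.3400  -0.2167  +0.5400  +0.4700  +0.5533]
  T[3,:] = [+0.0000  -0.3044  +0.0241  +0.3400  +0.7033  +0.2496]
  T[4,:] = [+0.0000  -0.1178  -0.0870  +0.2600  +0.2633  +0.7652]
  T[5,:] = [+0.0000  +0.1919  -0.2809  +0.8067  +0.8811  -0.0257]
|eigenvalues of T|: 1.2092, 0.7149, 0.7149, 0.4560, 0.0526, 0.0000.
ρ(T) = max|λ| = 1.2092; 1.2092 > 1: divergent.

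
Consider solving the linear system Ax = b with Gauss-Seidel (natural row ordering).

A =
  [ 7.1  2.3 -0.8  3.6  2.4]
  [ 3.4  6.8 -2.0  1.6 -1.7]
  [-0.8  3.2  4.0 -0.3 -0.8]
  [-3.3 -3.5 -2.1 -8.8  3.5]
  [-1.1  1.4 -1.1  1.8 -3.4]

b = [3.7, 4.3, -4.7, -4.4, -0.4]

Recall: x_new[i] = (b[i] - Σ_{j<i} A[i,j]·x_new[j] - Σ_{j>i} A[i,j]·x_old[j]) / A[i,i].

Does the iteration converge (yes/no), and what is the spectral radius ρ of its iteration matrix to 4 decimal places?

yes, ρ = 0.8868

Diagonal D = diag(7.1, 6.8, 4, -8.8, -3.4); L, U strict lower/upper.
T_GS = -(D+L)⁻¹U: row 0 first, T[0,4] = -(2.4)/(7.1) = -0.3380; later rows by forward substitution.
  T[0,:] = [+0.0000 -0.3239 +0.1127 -0.5070 -0.3380]
  T[1,:] = [+0.0000 +0.1620 +0.2378 +0.0182 +0.4190]
  T[2,:] = [+0.0000 -0.1944 -0.1677 -0.0410 -0.2028]
  T[3,:] = [+0.0000 +0.1034 -0.0968 +0.1927 +0.4062]
  T[4,:] = [+0.0000 +0.2891 +0.0645 +0.2868 +0.5626]
moduli |λ_i(T)| = 0.8868, 0.1027, 0.1027, 0.0984, 0.0000.
ρ(T) = max|λ| = 0.8868; 0.8868 < 1, so it converges for any x₀.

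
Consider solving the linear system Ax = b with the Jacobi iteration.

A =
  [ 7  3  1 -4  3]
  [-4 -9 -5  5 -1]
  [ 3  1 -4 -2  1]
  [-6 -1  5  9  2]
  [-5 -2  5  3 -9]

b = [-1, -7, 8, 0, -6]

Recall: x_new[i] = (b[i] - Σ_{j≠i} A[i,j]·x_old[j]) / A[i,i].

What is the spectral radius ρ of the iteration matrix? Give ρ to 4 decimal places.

Diagonal D = diag(7, -9, -4, 9, -9); L, U strict lower/upper.
Jacobi: T = -D⁻¹(L+U), T[1,4] = -(-1)/(-9) = -0.1111; T[1,1] = 0.
  T[0,:] = [+0.0000 -0.4286 -0.1429 +0.5714 -0.4286]
  T[1,:] = [-0.4444 +0.0000 -0.5556 +0.5556 -0.1111]
  T[2,:] = [+0.7500 +0.2500 +0.0000 -0.5000 +0.2500]
  T[3,:] = [+0.6667 +0.1111 -0.5556 +0.0000 -0.2222]
  T[4,:] = [-0.5556 -0.2222 +0.5556 +0.3333 +0.0000]
|roots of det(T-λI)|: 1.1613, 0.5373, 0.5373, 0.2594, 0.1572.
ρ = 1.1613; 1.1613 > 1: divergent.

1.1613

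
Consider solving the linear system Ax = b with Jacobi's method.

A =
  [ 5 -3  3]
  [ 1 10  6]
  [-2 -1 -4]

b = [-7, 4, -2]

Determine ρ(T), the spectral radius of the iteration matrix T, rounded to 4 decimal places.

0.7762

Diagonal D = diag(5, 10, -4); L, U strict lower/upper.
Jacobi T = -D⁻¹(L+U): T[1,2] = -(6)/(10) = -0.6000; T[1,1] = 0.
  T[0,:] = [+0.0000, +0.6000, -0.6000]
  T[1,:] = [-0.1000, +0.0000, -0.6000]
  T[2,:] = [-0.5000, -0.2500, +0.0000]
eigenvalue magnitudes: 0.7762, 0.4610, 0.4610.
ρ(T) = max|λ| = 0.7762; 0.7762 < 1 ⇒ converges.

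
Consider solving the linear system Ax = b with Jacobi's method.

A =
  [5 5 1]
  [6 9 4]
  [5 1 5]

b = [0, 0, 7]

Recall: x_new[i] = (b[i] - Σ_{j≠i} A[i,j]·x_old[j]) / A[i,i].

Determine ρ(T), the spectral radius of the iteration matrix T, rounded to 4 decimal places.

Write A = D+L+U with D = diag(5, 9, 5).
Jacobi T = -D⁻¹(L+U): T[1,2] = -(4)/(9) = -0.4444; T[1,1] = 0.
  T[0,:] = [+0.0000  -1.0000  -0.2000]
  T[1,:] = [-0.6667  +0.0000  -0.4444]
  T[2,:] = [-1.0000  -0.2000  +0.0000]
|eigenvalues of T|: 1.1660, 0.6356, 0.6356.
ρ = 1.1660; 1.1660 > 1 ⇒ diverges.

1.1660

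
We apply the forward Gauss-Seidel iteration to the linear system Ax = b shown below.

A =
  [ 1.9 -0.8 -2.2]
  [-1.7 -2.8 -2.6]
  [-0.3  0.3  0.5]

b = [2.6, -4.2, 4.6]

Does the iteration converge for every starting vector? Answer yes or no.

A = D + L + U where D = diag(1.9, -2.8, 0.5).
T_GS = -(D+L)⁻¹U: row 0 first, T[0,1] = -(-0.8)/(1.9) = +0.4211; later rows by forward substitution.
  T[0,:] = [+0.0000 +0.4211 +1.1579]
  T[1,:] = [+0.0000 -0.2556 -1.6316]
  T[2,:] = [+0.0000 +0.4060 +1.6737]
|λ(T)| sorted: 1.2268, 0.1912, 0.0000.
spectral radius ρ = 1.2268; 1.2268 > 1, so it fails to converge.

no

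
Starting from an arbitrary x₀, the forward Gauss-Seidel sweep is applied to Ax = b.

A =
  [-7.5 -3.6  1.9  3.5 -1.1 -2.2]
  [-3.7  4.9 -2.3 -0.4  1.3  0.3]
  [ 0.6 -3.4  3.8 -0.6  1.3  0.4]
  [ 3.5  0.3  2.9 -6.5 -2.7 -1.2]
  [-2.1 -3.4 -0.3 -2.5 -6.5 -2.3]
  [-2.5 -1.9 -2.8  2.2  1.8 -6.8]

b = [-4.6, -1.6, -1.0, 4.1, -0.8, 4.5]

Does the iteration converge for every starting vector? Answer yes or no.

A = D + L + U where D = diag(-7.5, 4.9, 3.8, -6.5, -6.5, -6.8).
GS T = -(D+L)⁻¹U: row 0 first, T[0,5] = -(-2.2)/(-7.5) = -0.2933; later rows by forward substitution.
  T[0,:] = [+0.0000 -0.4800 +0.2533 +0.4667 -0.1467 -0.2933]
  T[1,:] = [+0.0000 -0.3624 +0.6607 +0.4340 -0.3761 -0.2827]
  T[2,:] = [+0.0000 -0.2485 +0.5511 +0.4725 -0.6554 -0.3119]
  T[3,:] = [+0.0000 -0.3861 +0.4128 +0.4821 -0.8041 -0.4948]
  T[4,:] = [+0.0000 +0.5046 -0.6116 -0.5850 +0.5836 +0.0935]
  T[5,:] = [+0.0000 +0.3887 -0.5330 -0.4863 +0.3232 +0.1799]
moduli |λ_i(T)| = 1.5900, 0.4154, 0.2454, 0.1163, 0.1020, 0.0000.
ρ = 1.5900; 1.5900 > 1 ⇒ diverges.

no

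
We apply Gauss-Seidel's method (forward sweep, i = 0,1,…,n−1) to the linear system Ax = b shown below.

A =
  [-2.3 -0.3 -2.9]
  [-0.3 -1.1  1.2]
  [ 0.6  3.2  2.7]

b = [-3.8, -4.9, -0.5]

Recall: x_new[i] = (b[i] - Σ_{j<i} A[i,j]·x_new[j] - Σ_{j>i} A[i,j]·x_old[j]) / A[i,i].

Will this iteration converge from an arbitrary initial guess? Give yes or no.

no

A = D + L + U where D = diag(-2.3, -1.1, 2.7).
Gauss-Seidel: T = -(D+L)⁻¹U, row 0 first, T[0,2] = -(-2.9)/(-2.3) = -1.2609; later rows by forward substitution.
  T[0,:] = [+0.0000  -0.1304  -1.2609]
  T[1,:] = [+0.0000  +0.0356  +1.4348]
  T[2,:] = [+0.0000  -0.0132  -1.4203]
moduli |λ_i(T)| = 1.4072, 0.0225, 0.0000.
spectral radius ρ = 1.4072; 1.4072 > 1: divergent.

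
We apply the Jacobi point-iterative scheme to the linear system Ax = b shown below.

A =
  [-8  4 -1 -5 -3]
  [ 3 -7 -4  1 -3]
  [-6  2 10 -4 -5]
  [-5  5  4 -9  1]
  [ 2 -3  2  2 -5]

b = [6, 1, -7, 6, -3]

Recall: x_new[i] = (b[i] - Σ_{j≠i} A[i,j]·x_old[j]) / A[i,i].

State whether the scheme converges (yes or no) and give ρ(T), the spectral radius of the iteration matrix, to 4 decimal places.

no, ρ = 1.1382

Diagonal D = diag(-8, -7, 10, -9, -5); L, U strict lower/upper.
Jacobi T = -D⁻¹(L+U): T[4,1] = -(-3)/(-5) = -0.6000; T[4,4] = 0.
  T[0,:] = [+0.0000  +0.5000  -0.1250  -0.6250  -0.3750]
  T[1,:] = [+0.4286  +0.0000  -0.5714  +0.1429  -0.4286]
  T[2,:] = [+0.6000  -0.2000  +0.0000  +0.4000  +0.5000]
  T[3,:] = [-0.5556  +0.5556  +0.4444  +0.0000  +0.1111]
  T[4,:] = [+0.4000  -0.6000  +0.4000  +0.4000  +0.0000]
|λ(T)| sorted: 1.1382, 0.7087, 0.7087, 0.5600, 0.4175.
ρ(T) = max|λ| = 1.1382; 1.1382 > 1: divergent.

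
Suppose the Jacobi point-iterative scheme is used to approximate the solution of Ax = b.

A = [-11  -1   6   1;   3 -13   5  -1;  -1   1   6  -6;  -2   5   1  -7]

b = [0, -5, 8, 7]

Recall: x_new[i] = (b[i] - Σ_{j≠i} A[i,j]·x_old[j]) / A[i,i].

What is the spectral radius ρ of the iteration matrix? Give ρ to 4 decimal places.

Split A = D + L + U, D = diag(-11, -13, 6, -7).
T_J = -D⁻¹(L+U): T[3,2] = -(1)/(-7) = +0.1429; T[3,3] = 0.
  T[0,:] = [+0.0000 -0.0909 +0.5455 +0.0909]
  T[1,:] = [+0.2308 +0.0000 +0.3846 -0.0769]
  T[2,:] = [+0.1667 -0.1667 +0.0000 +1.0000]
  T[3,:] = [-0.2857 +0.7143 +0.1429 +0.0000]
|roots of det(T-λI)|: 0.6798, 0.5560, 0.5560, 0.5142.
ρ(T) = max|λ| = 0.6798; 0.6798 < 1, so it converges for any x₀.

0.6798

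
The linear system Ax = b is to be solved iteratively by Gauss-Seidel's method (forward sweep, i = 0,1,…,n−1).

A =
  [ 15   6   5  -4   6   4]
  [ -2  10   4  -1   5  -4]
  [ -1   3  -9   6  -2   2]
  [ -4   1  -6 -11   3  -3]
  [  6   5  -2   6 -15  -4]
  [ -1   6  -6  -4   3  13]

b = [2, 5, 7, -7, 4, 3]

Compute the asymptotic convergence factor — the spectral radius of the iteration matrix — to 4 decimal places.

Diagonal D = diag(15, 10, -9, -11, -15, 13); L, U strict lower/upper.
T_GS = -(D+L)⁻¹U: row 0 first, T[0,1] = -(6)/(15) = -0.4000; later rows by forward substitution.
  T[0,:] = [+0.0000, -0.4000, -0.3333, +0.2667, -0.4000, -0.2667]
  T[1,:] = [+0.0000, -0.0800, -0.4667, +0.1533, -0.5800, +0.3467]
  T[2,:] = [+0.0000, +0.0178, -0.1185, +0.6881, -0.3711, +0.3674]
  T[3,:] = [+0.0000, +0.1285, +0.1434, -0.4584, +0.5679, -0.3446]
  T[4,:] = [+0.0000, -0.1376, -0.2157, -0.1173, -0.0767, -0.4446]
  T[5,:] = [+0.0000, +0.0857, +0.2290, +0.1534, +0.2581, -0.0144]
moduli |λ_i(T)| = 0.9080, 0.3902, 0.3902, 0.0657, 0.0657, 0.0000.
ρ = 0.9080; 0.9080 < 1 ⇒ converges.

0.9080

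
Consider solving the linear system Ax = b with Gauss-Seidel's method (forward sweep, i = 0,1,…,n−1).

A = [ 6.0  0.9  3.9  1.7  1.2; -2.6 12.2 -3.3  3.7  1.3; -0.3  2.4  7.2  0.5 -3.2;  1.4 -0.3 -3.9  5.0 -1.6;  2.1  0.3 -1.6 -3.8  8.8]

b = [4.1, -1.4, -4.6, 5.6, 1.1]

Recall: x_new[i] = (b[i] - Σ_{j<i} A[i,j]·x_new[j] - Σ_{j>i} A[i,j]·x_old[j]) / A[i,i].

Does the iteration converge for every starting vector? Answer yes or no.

yes

Write A = D+L+U with D = diag(6, 12.2, 7.2, 5, 8.8).
GS T = -(D+L)⁻¹U: row 0 first, T[0,4] = -(1.2)/(6) = -0.2000; later rows by forward substitution.
  T[0,:] = [+0.0000 -0.1500 -0.6500 -0.2833 -0.2000]
  T[1,:] = [+0.0000 -0.0320 +0.1320 -0.3637 -0.1492]
  T[2,:] = [+0.0000 +0.0044 -0.0711 +0.0400 +0.4858]
  T[3,:] = [+0.0000 +0.0435 +0.1345 +0.0887 +0.7460]
  T[4,:] = [+0.0000 +0.0565 +0.1958 +0.1256 +0.4633]
moduli |λ_i(T)| = 0.7173, 0.2245, 0.0646, 0.0207, 0.0000.
spectral radius ρ = 0.7173; 0.7173 < 1: convergent.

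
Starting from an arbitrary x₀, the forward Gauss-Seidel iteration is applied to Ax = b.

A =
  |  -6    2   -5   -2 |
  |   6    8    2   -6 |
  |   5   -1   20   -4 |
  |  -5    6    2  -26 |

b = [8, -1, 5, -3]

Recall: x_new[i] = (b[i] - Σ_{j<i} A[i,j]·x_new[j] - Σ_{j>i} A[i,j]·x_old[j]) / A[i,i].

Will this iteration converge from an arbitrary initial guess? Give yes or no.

yes

Split A = D + L + U, D = diag(-6, 8, 20, -26).
Gauss-Seidel: T = -(D+L)⁻¹U, row 0 first, T[0,1] = -(2)/(-6) = +0.3333; later rows by forward substitution.
  T[0,:] = [+0.0000 +0.3333 -0.8333 -0.3333]
  T[1,:] = [+0.0000 -0.2500 +0.3750 +1.0000]
  T[2,:] = [+0.0000 -0.0958 +0.2271 +0.3333]
  T[3,:] = [+0.0000 -0.1292 +0.2643 +0.3205]
moduli |λ_i(T)| = 0.2911, 0.1049, 0.1049, 0.0000.
ρ(T) = max|λ| = 0.2911; 0.2911 < 1 ⇒ converges.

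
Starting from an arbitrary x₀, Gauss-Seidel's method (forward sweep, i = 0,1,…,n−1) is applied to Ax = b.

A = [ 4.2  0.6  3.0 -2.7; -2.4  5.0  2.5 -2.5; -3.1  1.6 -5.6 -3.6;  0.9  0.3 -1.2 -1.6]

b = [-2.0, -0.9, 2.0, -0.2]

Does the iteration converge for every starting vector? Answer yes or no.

Split A = D + L + U, D = diag(4.2, 5, -5.6, -1.6).
T_GS = -(D+L)⁻¹U: row 0 first, T[0,1] = -(0.6)/(4.2) = -0.1429; later rows by forward substitution.
  T[0,:] = [+0.0000 -0.1429 -0.7143 +0.6429]
  T[1,:] = [+0.0000 -0.0686 -0.8429 +0.8086]
  T[2,:] = [+0.0000 +0.0595 +0.1546 -0.7677]
  T[3,:] = [+0.0000 -0.1378 -0.6758 +1.0890]
|roots of det(T-λI)|: 1.3623, 0.2602, 0.0729, 0.0000.
ρ(T) = max|λ| = 1.3623; 1.3623 > 1: divergent.

no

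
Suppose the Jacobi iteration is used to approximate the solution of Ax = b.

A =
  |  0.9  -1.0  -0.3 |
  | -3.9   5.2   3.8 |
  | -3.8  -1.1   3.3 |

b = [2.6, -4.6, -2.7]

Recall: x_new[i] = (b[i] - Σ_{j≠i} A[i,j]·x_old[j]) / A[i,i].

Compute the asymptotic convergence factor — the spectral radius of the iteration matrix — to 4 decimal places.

Split A = D + L + U, D = diag(0.9, 5.2, 3.3).
T_J = -D⁻¹(L+U): T[1,2] = -(3.8)/(5.2) = -0.7308; T[1,1] = 0.
  T[0,:] = [+0.0000 +1.1111 +0.3333]
  T[1,:] = [+0.7500 +0.0000 -0.7308]
  T[2,:] = [+1.1515 +0.3333 +0.0000]
|λ(T)| sorted: 1.2802, 0.8156, 0.8156.
spectral radius ρ = 1.2802; 1.2802 > 1: divergent.

1.2802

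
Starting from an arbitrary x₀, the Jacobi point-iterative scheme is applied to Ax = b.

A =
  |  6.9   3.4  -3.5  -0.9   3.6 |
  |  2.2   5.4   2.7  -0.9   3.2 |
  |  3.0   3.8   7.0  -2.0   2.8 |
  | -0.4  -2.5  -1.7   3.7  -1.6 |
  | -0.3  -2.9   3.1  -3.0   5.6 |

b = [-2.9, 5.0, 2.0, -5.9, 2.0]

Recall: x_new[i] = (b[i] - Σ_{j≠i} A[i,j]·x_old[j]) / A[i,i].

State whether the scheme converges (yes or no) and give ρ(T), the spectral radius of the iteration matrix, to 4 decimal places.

no, ρ = 1.2028

Write A = D+L+U with D = diag(6.9, 5.4, 7, 3.7, 5.6).
Jacobi: T = -D⁻¹(L+U), T[3,2] = -(-1.7)/(3.7) = +0.4595; T[3,3] = 0.
  T[0,:] = [+0.0000  -0.4928  +0.5072  +0.1304  -0.5217]
  T[1,:] = [-0.4074  +0.0000  -0.5000  +0.1667  -0.5926]
  T[2,:] = [-0.4286  -0.5429  +0.0000  +0.2857  -0.4000]
  T[3,:] = [+0.1081  +0.6757  +0.4595  +0.0000  +0.4324]
  T[4,:] = [+0.0536  +0.5179  -0.5536  +0.5357  +0.0000]
|λ(T)| sorted: 1.2028, 0.5846, 0.5846, 0.5202, 0.5202.
spectral radius ρ = 1.2028; 1.2028 > 1 ⇒ diverges.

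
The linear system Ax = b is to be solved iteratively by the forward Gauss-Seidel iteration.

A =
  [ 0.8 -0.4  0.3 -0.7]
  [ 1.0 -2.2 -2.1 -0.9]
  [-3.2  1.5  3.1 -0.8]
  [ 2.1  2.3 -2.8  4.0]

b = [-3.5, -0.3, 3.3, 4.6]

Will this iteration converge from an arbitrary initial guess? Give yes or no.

Write A = D+L+U with D = diag(0.8, -2.2, 3.1, 4).
Gauss-Seidel: T = -(D+L)⁻¹U, row 0 first, T[0,1] = -(-0.4)/(0.8) = +0.5000; later rows by forward substitution.
  T[0,:] = [+0.0000, +0.5000, -0.3750, +0.8750]
  T[1,:] = [+0.0000, +0.2273, -1.1250, -0.0114]
  T[2,:] = [+0.0000, +0.4062, +0.1573, +1.1668]
  T[3,:] = [+0.0000, -0.1089, +0.9538, +0.3639]
moduli |λ_i(T)| = 1.1962, 0.2325, 0.2325, 0.0000.
ρ = 1.1962; 1.1962 > 1: divergent.

no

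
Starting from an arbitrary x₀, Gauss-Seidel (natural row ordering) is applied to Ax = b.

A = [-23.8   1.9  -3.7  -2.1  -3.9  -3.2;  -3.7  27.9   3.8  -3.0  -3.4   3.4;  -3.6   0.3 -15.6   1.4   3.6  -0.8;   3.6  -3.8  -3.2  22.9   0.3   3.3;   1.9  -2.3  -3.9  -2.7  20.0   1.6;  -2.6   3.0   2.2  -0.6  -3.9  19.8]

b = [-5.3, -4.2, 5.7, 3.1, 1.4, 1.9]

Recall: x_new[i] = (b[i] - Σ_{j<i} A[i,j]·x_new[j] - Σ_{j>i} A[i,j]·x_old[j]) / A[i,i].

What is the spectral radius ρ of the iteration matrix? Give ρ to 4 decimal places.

Let D = diag(-23.8, 27.9, -15.6, 22.9, 20, 19.8); L, U the strict triangles.
T_GS = -(D+L)⁻¹U: row 0 first, T[0,4] = -(-3.9)/(-23.8) = -0.1639; later rows by forward substitution.
  T[0,:] = [+0.0000, +0.0798, -0.1555, -0.0882, -0.1639, -0.1345]
  T[1,:] = [+0.0000, +0.0106, -0.1568, +0.0958, +0.1001, -0.1397]
  T[2,:] = [+0.0000, -0.0182, +0.0329, +0.1119, +0.2705, -0.0229]
  T[3,:] = [+0.0000, -0.0133, +0.0030, +0.0454, +0.0671, -0.1494]
  T[4,:] = [+0.0000, -0.0117, +0.0035, +0.0474, +0.0889, -0.1079]
  T[5,:] = [+0.0000, +0.0082, +0.0005, -0.0278, -0.0472, -0.0197]
|λ(T)| sorted: 0.1929, 0.0777, 0.0608, 0.0608, 0.0024, 0.0000.
ρ = 0.1929; 0.1929 < 1, so it converges for any x₀.

0.1929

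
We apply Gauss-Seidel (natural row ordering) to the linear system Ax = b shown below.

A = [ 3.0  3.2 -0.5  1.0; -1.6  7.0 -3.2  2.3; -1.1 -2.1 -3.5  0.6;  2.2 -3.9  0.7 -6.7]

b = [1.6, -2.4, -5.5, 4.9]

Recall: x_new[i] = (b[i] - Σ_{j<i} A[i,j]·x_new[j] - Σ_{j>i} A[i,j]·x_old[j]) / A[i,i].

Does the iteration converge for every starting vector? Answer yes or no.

Write A = D+L+U with D = diag(3, 7, -3.5, -6.7).
GS T = -(D+L)⁻¹U: row 0 first, T[0,3] = -(1)/(3) = -0.3333; later rows by forward substitution.
  T[0,:] = [+0.0000  -1.0667  +0.1667  -0.3333]
  T[1,:] = [+0.0000  -0.2438  +0.4952  -0.4048]
  T[2,:] = [+0.0000  +0.4815  -0.3495  +0.5190]
  T[3,:] = [+0.0000  -0.1580  -0.2701  +0.1804]
moduli |λ_i(T)| = 0.7210, 0.1951, 0.1951, 0.0000.
ρ(T) = max|λ| = 0.7210; 0.7210 < 1, so it converges for any x₀.

yes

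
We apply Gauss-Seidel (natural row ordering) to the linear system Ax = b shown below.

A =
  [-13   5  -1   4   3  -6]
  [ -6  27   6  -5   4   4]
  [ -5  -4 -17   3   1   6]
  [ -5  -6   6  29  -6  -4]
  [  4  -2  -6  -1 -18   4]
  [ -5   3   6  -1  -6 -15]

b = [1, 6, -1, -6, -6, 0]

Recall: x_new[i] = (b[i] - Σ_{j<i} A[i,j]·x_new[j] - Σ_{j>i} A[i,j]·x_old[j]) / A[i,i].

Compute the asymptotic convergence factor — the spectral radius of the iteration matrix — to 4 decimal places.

0.6798

A = D + L + U where D = diag(-13, 27, -17, 29, -18, -15).
T_GS = -(D+L)⁻¹U: row 0 first, T[0,5] = -(-6)/(-13) = -0.4615; later rows by forward substitution.
  T[0,:] = [+0.0000  +0.3846  -0.0769  +0.3077  +0.2308  -0.4615]
  T[1,:] = [+0.0000  +0.0855  -0.2393  +0.2536  -0.0969  -0.2507]
  T[2,:] = [+0.0000  -0.1332  +0.0789  +0.0263  +0.0137  +0.5477]
  T[3,:] = [+0.0000  +0.1116  -0.0791  +0.1001  +0.2238  -0.1068]
  T[4,:] = [+0.0000  +0.1142  -0.0124  +0.0259  +0.0450  -0.0291]
  T[5,:] = [+0.0000  -0.2175  +0.0196  -0.0583  -0.1237  +0.3415]
eigenvalue magnitudes: 0.6798, 0.1699, 0.1699, 0.1086, 0.1086, 0.0000.
spectral radius ρ = 0.6798; 0.6798 < 1 ⇒ converges.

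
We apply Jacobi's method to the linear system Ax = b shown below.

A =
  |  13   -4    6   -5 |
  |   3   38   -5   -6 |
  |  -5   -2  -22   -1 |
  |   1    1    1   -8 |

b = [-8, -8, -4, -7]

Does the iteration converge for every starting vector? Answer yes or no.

Split A = D + L + U, D = diag(13, 38, -22, -8).
T_J = -D⁻¹(L+U): T[1,3] = -(-6)/(38) = +0.1579; T[1,1] = 0.
  T[0,:] = [+0.0000, +0.3077, -0.4615, +0.3846]
  T[1,:] = [-0.0789, +0.0000, +0.1316, +0.1579]
  T[2,:] = [-0.2273, -0.0909, +0.0000, -0.0455]
  T[3,:] = [+0.1250, +0.1250, +0.1250, +0.0000]
eigenvalue magnitudes: 0.4003, 0.2917, 0.2917, 0.1091.
spectral radius ρ = 0.4003; 0.4003 < 1 ⇒ converges.

yes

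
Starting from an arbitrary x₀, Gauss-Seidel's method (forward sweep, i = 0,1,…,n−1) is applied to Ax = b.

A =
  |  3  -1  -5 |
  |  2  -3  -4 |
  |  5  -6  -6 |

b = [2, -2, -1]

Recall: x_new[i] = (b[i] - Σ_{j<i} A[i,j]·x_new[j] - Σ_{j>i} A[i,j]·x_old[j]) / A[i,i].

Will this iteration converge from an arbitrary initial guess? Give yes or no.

Let D = diag(3, -3, -6); L, U the strict triangles.
Gauss-Seidel: T = -(D+L)⁻¹U, row 0 first, T[0,2] = -(-5)/(3) = +1.6667; later rows by forward substitution.
  T[0,:] = [+0.0000, +0.3333, +1.6667]
  T[1,:] = [+0.0000, +0.2222, -0.2222]
  T[2,:] = [+0.0000, +0.0556, +1.6111]
|roots of det(T-λI)|: 1.6022, 0.2312, 0.0000.
ρ(T) = max|λ| = 1.6022; 1.6022 > 1, so it fails to converge.

no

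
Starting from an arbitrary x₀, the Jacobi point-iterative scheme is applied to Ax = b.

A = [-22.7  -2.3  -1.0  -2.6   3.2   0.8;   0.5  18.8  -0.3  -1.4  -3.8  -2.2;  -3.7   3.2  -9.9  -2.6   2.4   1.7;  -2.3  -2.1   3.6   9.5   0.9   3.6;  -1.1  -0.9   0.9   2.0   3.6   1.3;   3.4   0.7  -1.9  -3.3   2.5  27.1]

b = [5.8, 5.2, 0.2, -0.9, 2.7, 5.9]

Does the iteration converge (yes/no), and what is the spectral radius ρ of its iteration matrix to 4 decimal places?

yes, ρ = 0.4640

A = D + L + U where D = diag(-22.7, 18.8, -9.9, 9.5, 3.6, 27.1).
Jacobi: T = -D⁻¹(L+U), T[4,2] = -(0.9)/(3.6) = -0.2500; T[4,4] = 0.
  T[0,:] = [+0.0000  -0.1013  -0.0441  -0.1145  +0.1410  +0.0352]
  T[1,:] = [-0.0266  +0.0000  +0.0160  +0.0745  +0.2021  +0.1170]
  T[2,:] = [-0.3737  +0.3232  +0.0000  -0.2626  +0.2424  +0.1717]
  T[3,:] = [+0.2421  +0.2211  -0.3789  +0.0000  -0.0947  -0.3789]
  T[4,:] = [+0.3056  +0.2500  -0.2500  -0.5556  +0.0000  -0.3611]
  T[5,:] = [-0.1255  -0.0258  +0.0701  +0.1218  -0.0923  +0.0000]
|λ(T)| sorted: 0.4640, 0.3350, 0.3245, 0.3245, 0.2522, 0.0612.
spectral radius ρ = 0.4640; 0.4640 < 1, so it converges for any x₀.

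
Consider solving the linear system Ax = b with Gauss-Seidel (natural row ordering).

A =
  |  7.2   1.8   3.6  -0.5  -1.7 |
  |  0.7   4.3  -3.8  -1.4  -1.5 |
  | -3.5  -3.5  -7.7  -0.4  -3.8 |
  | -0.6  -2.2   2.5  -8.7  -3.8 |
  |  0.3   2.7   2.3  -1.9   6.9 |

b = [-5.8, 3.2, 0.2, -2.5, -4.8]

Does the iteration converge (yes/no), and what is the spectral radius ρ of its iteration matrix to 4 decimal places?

yes, ρ = 0.9142

Let D = diag(7.2, 4.3, -7.7, -8.7, 6.9); L, U the strict triangles.
Gauss-Seidel: T = -(D+L)⁻¹U, row 0 first, T[0,1] = -(1.8)/(7.2) = -0.2500; later rows by forward substitution.
  T[0,:] = [+0.0000 -0.2500 -0.5000 +0.0694 +0.2361]
  T[1,:] = [+0.0000 +0.0407 +0.9651 +0.3143 +0.3104]
  T[2,:] = [+0.0000 +0.0951 -0.2114 -0.2264 -0.7419]
  T[3,:] = [+0.0000 +0.0343 -0.2703 -0.1493 -0.7448]
  T[4,:] = [+0.0000 -0.0273 -0.3599 -0.0917 -0.0895]
eigenvalue magnitudes: 0.9142, 0.4710, 0.0225, 0.0225, 0.0000.
ρ = 0.9142; 0.9142 < 1 ⇒ converges.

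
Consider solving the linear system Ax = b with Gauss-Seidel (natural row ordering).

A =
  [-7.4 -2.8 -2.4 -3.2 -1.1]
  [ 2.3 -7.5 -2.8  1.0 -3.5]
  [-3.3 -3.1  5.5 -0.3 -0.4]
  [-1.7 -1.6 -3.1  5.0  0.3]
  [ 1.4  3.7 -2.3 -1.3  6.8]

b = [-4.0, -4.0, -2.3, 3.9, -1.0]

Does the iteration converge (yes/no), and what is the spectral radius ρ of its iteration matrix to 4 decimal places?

Write A = D+L+U with D = diag(-7.4, -7.5, 5.5, 5, 6.8).
GS T = -(D+L)⁻¹U: row 0 first, T[0,1] = -(-2.8)/(-7.4) = -0.3784; later rows by forward substitution.
  T[0,:] = [+0.0000  -0.3784  -0.3243  -0.4324  -0.1486]
  T[1,:] = [+0.0000  -0.1160  -0.4728  +0.0007  -0.5123]
  T[2,:] = [+0.0000  -0.2924  -0.4611  -0.2045  -0.3052]
  T[3,:] = [+0.0000  -0.3471  -0.5474  -0.2736  -0.4637]
  T[4,:] = [+0.0000  -0.0242  +0.0634  -0.0328  +0.1175]
eigenvalue magnitudes: 0.8872, 0.2060, 0.0385, 0.0135, 0.0000.
ρ = 0.8872; 0.8872 < 1 ⇒ converges.

yes, ρ = 0.8872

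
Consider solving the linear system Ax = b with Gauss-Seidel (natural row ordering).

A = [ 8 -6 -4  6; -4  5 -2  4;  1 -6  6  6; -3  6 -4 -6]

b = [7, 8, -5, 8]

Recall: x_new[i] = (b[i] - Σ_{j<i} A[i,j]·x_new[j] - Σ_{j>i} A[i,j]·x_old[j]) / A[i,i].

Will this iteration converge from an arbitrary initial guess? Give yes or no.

A = D + L + U where D = diag(8, 5, 6, -6).
Gauss-Seidel: T = -(D+L)⁻¹U, row 0 first, T[0,3] = -(6)/(8) = -0.7500; later rows by forward substitution.
  T[0,:] = [+0.0000  +0.7500  +0.5000  -0.7500]
  T[1,:] = [+0.0000  +0.6000  +0.8000  -1.4000]
  T[2,:] = [+0.0000  +0.4750  +0.7167  -2.2750]
  T[3,:] = [+0.0000  -0.0917  +0.0722  +0.4917]
|eigenvalues of T|: 1.3464, 0.3338, 0.3338, 0.0000.
ρ = 1.3464; 1.3464 > 1: divergent.

no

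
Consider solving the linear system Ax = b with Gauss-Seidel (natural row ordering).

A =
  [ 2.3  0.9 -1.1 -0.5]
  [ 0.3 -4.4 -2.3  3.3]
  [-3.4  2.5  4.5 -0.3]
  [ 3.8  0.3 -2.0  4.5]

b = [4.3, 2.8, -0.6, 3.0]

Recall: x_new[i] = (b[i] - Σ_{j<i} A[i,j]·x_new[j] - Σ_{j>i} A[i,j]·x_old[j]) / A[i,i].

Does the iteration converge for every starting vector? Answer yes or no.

yes

Diagonal D = diag(2.3, -4.4, 4.5, 4.5); L, U strict lower/upper.
GS T = -(D+L)⁻¹U: row 0 first, T[0,2] = -(-1.1)/(2.3) = +0.4783; later rows by forward substitution.
  T[0,:] = [+0.0000, -0.3913, +0.4783, +0.2174]
  T[1,:] = [+0.0000, -0.0267, -0.4901, +0.7648]
  T[2,:] = [+0.0000, -0.2808, +0.6336, -0.1940]
  T[3,:] = [+0.0000, +0.2074, -0.0896, -0.3208]
|λ(T)| sorted: 0.8728, 0.6083, 0.0217, 0.0000.
ρ = 0.8728; 0.8728 < 1, so it converges for any x₀.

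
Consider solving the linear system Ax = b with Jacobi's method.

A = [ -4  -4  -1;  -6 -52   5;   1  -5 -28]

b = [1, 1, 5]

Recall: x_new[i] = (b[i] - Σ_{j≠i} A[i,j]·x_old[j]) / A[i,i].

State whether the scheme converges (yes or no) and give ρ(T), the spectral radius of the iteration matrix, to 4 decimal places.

yes, ρ = 0.3386

Write A = D+L+U with D = diag(-4, -52, -28).
Jacobi T = -D⁻¹(L+U): T[0,1] = -(-4)/(-4) = -1.0000; T[0,0] = 0.
  T[0,:] = [+0.0000, -1.0000, -0.2500]
  T[1,:] = [-0.1154, +0.0000, +0.0962]
  T[2,:] = [+0.0357, -0.1786, +0.0000]
eigenvalue magnitudes: 0.3386, 0.2268, 0.1118.
spectral radius ρ = 0.3386; 0.3386 < 1, so it converges for any x₀.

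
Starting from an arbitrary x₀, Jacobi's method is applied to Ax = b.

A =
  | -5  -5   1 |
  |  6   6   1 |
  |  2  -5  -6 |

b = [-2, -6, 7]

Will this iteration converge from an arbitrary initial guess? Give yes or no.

Let D = diag(-5, 6, -6); L, U the strict triangles.
T_J = -D⁻¹(L+U): T[1,0] = -(6)/(6) = -1.0000; T[1,1] = 0.
  T[0,:] = [+0.0000 -1.0000 +0.2000]
  T[1,:] = [-1.0000 +0.0000 -0.1667]
  T[2,:] = [+0.3333 -0.8333 +0.0000]
|λ(T)| sorted: 1.1806, 0.9906, 0.1900.
ρ(T) = max|λ| = 1.1806; 1.1806 > 1 ⇒ diverges.

no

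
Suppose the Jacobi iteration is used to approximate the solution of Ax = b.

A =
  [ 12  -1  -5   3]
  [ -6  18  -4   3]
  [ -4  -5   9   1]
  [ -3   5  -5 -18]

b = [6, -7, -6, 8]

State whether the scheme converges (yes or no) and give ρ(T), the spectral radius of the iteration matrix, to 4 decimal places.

Split A = D + L + U, D = diag(12, 18, 9, -18).
Jacobi: T = -D⁻¹(L+U), T[1,3] = -(3)/(18) = -0.1667; T[1,1] = 0.
  T[0,:] = [+0.0000  +0.0833  +0.4167  -0.2500]
  T[1,:] = [+0.3333  +0.0000  +0.2222  -0.1667]
  T[2,:] = [+0.4444  +0.5556  +0.0000  -0.1111]
  T[3,:] = [-0.1667  +0.2778  -0.2778  +0.0000]
moduli |λ_i(T)| = 0.7418, 0.3353, 0.2266, 0.2266.
ρ(T) = max|λ| = 0.7418; 0.7418 < 1: convergent.

yes, ρ = 0.7418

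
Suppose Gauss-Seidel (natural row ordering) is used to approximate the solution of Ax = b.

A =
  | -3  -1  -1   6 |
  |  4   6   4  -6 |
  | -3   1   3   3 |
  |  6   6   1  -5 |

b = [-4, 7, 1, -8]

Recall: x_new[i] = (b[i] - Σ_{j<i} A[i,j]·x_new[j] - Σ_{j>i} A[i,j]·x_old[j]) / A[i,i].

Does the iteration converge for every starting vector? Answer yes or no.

no

A = D + L + U where D = diag(-3, 6, 3, -5).
GS T = -(D+L)⁻¹U: row 0 first, T[0,1] = -(-1)/(-3) = -0.3333; later rows by forward substitution.
  T[0,:] = [+0.0000  -0.3333  -0.3333  +2.0000]
  T[1,:] = [+0.0000  +0.2222  -0.4444  -0.3333]
  T[2,:] = [+0.0000  -0.4074  -0.1852  +1.1111]
  T[3,:] = [+0.0000  -0.2148  -0.9704  +2.2222]
|roots of det(T-λI)|: 1.6249, 0.8317, 0.1973, 0.0000.
ρ(T) = max|λ| = 1.6249; 1.6249 > 1, so it fails to converge.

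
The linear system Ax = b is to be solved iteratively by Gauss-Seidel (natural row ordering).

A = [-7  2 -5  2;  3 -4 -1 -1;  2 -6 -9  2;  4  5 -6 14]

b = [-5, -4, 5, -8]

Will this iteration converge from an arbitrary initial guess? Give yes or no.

yes

Write A = D+L+U with D = diag(-7, -4, -9, 14).
Gauss-Seidel: T = -(D+L)⁻¹U, row 0 first, T[0,2] = -(-5)/(-7) = -0.7143; later rows by forward substitution.
  T[0,:] = [+0.0000  +0.2857  -0.7143  +0.2857]
  T[1,:] = [+0.0000  +0.2143  -0.7857  -0.0357]
  T[2,:] = [+0.0000  -0.0794  +0.3651  +0.3095]
  T[3,:] = [+0.0000  -0.1922  +0.6412  +0.0638]
|λ(T)| sorted: 0.8328, 0.1544, 0.0353, 0.0000.
spectral radius ρ = 0.8328; 0.8328 < 1, so it converges for any x₀.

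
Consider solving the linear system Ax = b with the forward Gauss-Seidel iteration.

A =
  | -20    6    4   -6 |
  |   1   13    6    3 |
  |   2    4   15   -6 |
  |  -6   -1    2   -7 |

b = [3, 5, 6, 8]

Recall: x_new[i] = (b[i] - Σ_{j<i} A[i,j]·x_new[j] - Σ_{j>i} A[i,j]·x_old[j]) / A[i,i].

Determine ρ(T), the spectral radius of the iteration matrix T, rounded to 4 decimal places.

0.6302

Let D = diag(-20, 13, 15, -7); L, U the strict triangles.
T_GS = -(D+L)⁻¹U: row 0 first, T[0,1] = -(6)/(-20) = +0.3000; later rows by forward substitution.
  T[0,:] = [+0.0000 +0.3000 +0.2000 -0.3000]
  T[1,:] = [+0.0000 -0.0231 -0.4769 -0.2077]
  T[2,:] = [+0.0000 -0.0338 +0.1005 +0.4954]
  T[3,:] = [+0.0000 -0.2635 -0.0746 +0.4284]
|λ(T)| sorted: 0.6302, 0.2745, 0.2745, 0.0000.
spectral radius ρ = 0.6302; 0.6302 < 1, so it converges for any x₀.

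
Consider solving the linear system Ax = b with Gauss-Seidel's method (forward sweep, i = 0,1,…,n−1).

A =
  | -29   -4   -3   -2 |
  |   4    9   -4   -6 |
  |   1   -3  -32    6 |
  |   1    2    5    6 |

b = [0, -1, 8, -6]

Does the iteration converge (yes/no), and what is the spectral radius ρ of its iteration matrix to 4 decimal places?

yes, ρ = 0.2717

Split A = D + L + U, D = diag(-29, 9, -32, 6).
T_GS = -(D+L)⁻¹U: row 0 first, T[0,2] = -(-3)/(-29) = -0.1034; later rows by forward substitution.
  T[0,:] = [+0.0000  -0.1379  -0.1034  -0.0690]
  T[1,:] = [+0.0000  +0.0613  +0.4904  +0.6973]
  T[2,:] = [+0.0000  -0.0101  -0.0492  +0.1200]
  T[3,:] = [+0.0000  +0.0109  -0.1052  -0.3209]
|eigenvalues of T|: 0.2717, 0.1045, 0.0674, 0.0000.
ρ(T) = max|λ| = 0.2717; 0.2717 < 1: convergent.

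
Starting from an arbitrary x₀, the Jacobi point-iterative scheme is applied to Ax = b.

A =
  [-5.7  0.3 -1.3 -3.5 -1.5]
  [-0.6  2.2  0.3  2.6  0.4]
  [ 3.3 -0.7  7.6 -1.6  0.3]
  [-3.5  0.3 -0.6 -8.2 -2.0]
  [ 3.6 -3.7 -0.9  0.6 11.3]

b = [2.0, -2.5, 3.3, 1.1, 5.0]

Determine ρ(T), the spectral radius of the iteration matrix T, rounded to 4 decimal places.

0.5840

Split A = D + L + U, D = diag(-5.7, 2.2, 7.6, -8.2, 11.3).
Jacobi T = -D⁻¹(L+U): T[2,0] = -(3.3)/(7.6) = -0.4342; T[2,2] = 0.
  T[0,:] = [+0.0000  +0.0526  -0.2281  -0.6140  -0.2632]
  T[1,:] = [+0.2727  +0.0000  -0.1364  -1.1818  -0.1818]
  T[2,:] = [-0.4342  +0.0921  +0.0000  +0.2105  -0.0395]
  T[3,:] = [-0.4268  +0.0366  -0.0732  +0.0000  -0.2439]
  T[4,:] = [-0.3186  +0.3274  +0.0796  -0.0531  +0.0000]
moduli |λ_i(T)| = 0.5840, 0.4028, 0.4028, 0.2677, 0.0899.
ρ = 0.5840; 0.5840 < 1, so it converges for any x₀.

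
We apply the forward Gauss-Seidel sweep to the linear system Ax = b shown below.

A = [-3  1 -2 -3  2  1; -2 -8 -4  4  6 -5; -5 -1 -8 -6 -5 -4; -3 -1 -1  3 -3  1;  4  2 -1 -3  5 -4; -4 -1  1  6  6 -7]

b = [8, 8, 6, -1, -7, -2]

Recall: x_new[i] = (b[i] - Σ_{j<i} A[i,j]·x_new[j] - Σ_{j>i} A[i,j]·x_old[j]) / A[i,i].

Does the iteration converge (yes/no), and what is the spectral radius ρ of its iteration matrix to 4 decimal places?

no, ρ = 1.3014

Let D = diag(-3, -8, -8, 3, 5, -7); L, U the strict triangles.
Gauss-Seidel: T = -(D+L)⁻¹U, row 0 first, T[0,4] = -(2)/(-3) = +0.6667; later rows by forward substitution.
  T[0,:] = [+0.0000  +0.3333  -0.6667  -1.0000  +0.6667  +0.3333]
  T[1,:] = [+0.0000  -0.0833  -0.3333  +0.7500  +0.5833  -0.7083]
  T[2,:] = [+0.0000  -0.1979  +0.4583  -0.2188  -1.1146  -0.6198]
  T[3,:] = [+0.0000  +0.2396  -0.6250  -0.8229  +1.4896  -0.4427]
  T[4,:] = [+0.0000  -0.1292  +0.3833  -0.0375  -0.0958  +0.4271]
  T[5,:] = [+0.0000  -0.1122  +0.2869  -0.3045  +0.5711  -0.1912]
moduli |λ_i(T)| = 1.3014, 0.9960, 0.9960, 0.4438, 0.0997, 0.0000.
spectral radius ρ = 1.3014; 1.3014 > 1 ⇒ diverges.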